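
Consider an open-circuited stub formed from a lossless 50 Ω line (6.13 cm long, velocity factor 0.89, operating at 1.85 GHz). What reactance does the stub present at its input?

λ = v/f = 0.89·c / 1.85 GHz = 0.144 m
βl = 2π·l/λ = 2π × 0.425 = 153°
tan(βl) = -0.512
For an open-circuited stub, Z_in = −jZ_0·cot(βl) = −jZ_0/tan(βl)

X_in ≈ 97.7 Ω (inductive)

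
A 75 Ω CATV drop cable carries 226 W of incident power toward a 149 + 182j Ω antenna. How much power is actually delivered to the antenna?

|Γ| = |(74 + j182)/(224 + j182)| = 0.681
|Γ|² = 0.463
P_refl = |Γ|²·P_inc = 105 W, P_del = (1 − |Γ|²)·P_inc = 121 W

P_delivered ≈ 121 W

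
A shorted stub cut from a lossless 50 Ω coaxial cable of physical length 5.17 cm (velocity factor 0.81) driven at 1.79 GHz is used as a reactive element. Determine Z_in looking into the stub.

Z_in ≈ −j46.5 Ω

λ = v/f = 0.81·c / 1.79 GHz = 0.136 m
βl = 2π·l/λ = 2π × 0.381 = 137°
tan(βl) = -0.929
For a shorted stub, Z_in = jZ_0·tan(βl)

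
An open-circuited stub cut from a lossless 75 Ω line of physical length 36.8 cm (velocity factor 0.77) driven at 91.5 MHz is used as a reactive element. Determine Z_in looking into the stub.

λ = v/f = 0.77·c / 91.5 MHz = 2.52 m
βl = 2π·l/λ = 2π × 0.146 = 52.5°
tan(βl) = 1.3
For an open-circuited stub, Z_in = −jZ_0·cot(βl) = −jZ_0/tan(βl)

Z_in ≈ −j57.6 Ω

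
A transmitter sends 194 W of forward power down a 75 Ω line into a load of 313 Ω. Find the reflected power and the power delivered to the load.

Γ = (313 − 75)/(313 + 75) = 0.613
|Γ|² = 0.376
P_refl = |Γ|²·P_inc = 73 W, P_del = (1 − |Γ|²)·P_inc = 121 W

P_reflected ≈ 73 W; P_delivered ≈ 121 W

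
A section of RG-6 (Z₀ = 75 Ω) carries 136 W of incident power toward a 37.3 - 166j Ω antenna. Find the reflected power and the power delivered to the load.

|Γ| = |(-37.7 − j166)/(112.3 − j166)| = 0.849
|Γ|² = 0.721
P_refl = |Γ|²·P_inc = 98.1 W, P_del = (1 − |Γ|²)·P_inc = 37.9 W

P_reflected ≈ 98.1 W; P_delivered ≈ 37.9 W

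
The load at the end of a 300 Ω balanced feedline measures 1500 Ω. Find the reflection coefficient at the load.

Γ = 0.667

Γ = (Z_L − Z_0)/(Z_L + Z_0) = (1500 − 300)/(1500 + 300) = 1200/1800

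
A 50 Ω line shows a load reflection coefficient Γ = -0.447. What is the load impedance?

Z_L = Z_0·(1 + Γ)/(1 − Γ) = 50·(0.553)/(1.45)

Z_L ≈ 19.1 Ω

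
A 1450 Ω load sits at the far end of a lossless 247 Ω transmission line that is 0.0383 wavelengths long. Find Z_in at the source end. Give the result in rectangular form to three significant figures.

βl = 2π × 0.0383 = 13.8°
tan(βl) = tan(13.8°) = 0.245
Z_in = Z_0·(Z_L + jZ_0·tanβl)/(Z_0 + jZ_L·tanβl)
     = 247·(1450 + j60.6)/(247 + j356)

Z_in ≈ 500 − j660 Ω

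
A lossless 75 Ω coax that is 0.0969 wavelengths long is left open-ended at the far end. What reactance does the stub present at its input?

βl = 2π × 0.0969 = 34.9°
tan(βl) = 0.697
For an open-ended stub, Z_in = −jZ_0·cot(βl) = −jZ_0/tan(βl)

X_in ≈ -108 Ω (capacitive)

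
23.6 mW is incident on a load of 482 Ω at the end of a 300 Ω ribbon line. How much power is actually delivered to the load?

Γ = (482 − 300)/(482 + 300) = 0.233
|Γ|² = 0.0542
P_refl = |Γ|²·P_inc = 1.28 mW, P_del = (1 − |Γ|²)·P_inc = 22.3 mW

P_delivered ≈ 22.3 mW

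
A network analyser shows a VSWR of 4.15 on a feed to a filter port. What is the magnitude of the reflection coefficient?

|Γ| = (S − 1)/(S + 1) = (4.15 − 1)/(4.15 + 1) = 3.15/5.15

|Γ| ≈ 0.612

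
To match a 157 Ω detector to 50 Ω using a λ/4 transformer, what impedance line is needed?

Z_qwt = √(Z_0·R_L) = √(50 × 157) = √7850

Z_qwt ≈ 88.6 Ω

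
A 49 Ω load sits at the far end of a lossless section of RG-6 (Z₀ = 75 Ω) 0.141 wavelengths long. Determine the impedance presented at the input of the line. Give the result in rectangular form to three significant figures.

Z_in ≈ 74.7 + j32.1 Ω

βl = 2π × 0.141 = 50.8°
tan(βl) = tan(50.8°) = 1.22
Z_in = Z_0·(Z_L + jZ_0·tanβl)/(Z_0 + jZ_L·tanβl)
     = 75·(49 + j91.8)/(75 + j60)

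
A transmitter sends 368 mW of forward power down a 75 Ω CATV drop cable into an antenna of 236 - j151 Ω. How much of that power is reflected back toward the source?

|Γ| = |(161 − j151)/(311 − j151)| = 0.638
|Γ|² = 0.408
P_refl = |Γ|²·P_inc = 150 mW, P_del = (1 − |Γ|²)·P_inc = 218 mW

P_reflected ≈ 150 mW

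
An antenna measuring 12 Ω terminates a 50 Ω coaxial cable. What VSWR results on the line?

VSWR ≈ 4.17

Γ = (12 − 50)/(12 + 50) = -0.613
VSWR = (1 + 0.613)/(1 − 0.613)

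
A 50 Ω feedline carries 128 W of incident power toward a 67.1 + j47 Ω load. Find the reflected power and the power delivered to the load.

|Γ| = |(17.1 + j47)/(117.1 + j47)| = 0.396
|Γ|² = 0.157
P_refl = |Γ|²·P_inc = 20.1 W, P_del = (1 − |Γ|²)·P_inc = 108 W

P_reflected ≈ 20.1 W; P_delivered ≈ 108 W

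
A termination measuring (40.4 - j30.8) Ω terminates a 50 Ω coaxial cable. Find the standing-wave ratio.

VSWR ≈ 2.02

Γ = (Z_L − Z_0)/(Z_L + Z_0) = (-9.6 − j30.8)/(90.4 − j30.8)
|Γ| = 32.3/95.5 = 0.338
VSWR = (1 + |Γ|)/(1 − |Γ|) = 1.34/0.662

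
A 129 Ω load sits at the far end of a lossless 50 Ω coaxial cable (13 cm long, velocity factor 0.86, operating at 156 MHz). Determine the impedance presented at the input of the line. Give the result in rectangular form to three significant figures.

Z_in ≈ 56.8 − j52 Ω

λ = v/f = 0.86·c / 156 MHz = 1.65 m
βl = 2π·l/λ = 2π × 0.0786 = 28.3°
tan(βl) = tan(28.3°) = 0.538
Z_in = Z_0·(Z_L + jZ_0·tanβl)/(Z_0 + jZ_L·tanβl)
     = 50·(129 + j26.9)/(50 + j69.5)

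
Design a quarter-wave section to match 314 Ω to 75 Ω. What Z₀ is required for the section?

Z_qwt ≈ 153 Ω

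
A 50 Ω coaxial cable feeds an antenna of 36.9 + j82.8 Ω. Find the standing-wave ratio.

VSWR ≈ 5.63

Γ = (Z_L − Z_0)/(Z_L + Z_0) = (-13.1 + j82.8)/(86.9 + j82.8)
|Γ| = 83.8/120 = 0.698
VSWR = (1 + |Γ|)/(1 − |Γ|) = 1.7/0.302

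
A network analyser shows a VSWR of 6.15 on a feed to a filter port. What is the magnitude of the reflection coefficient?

|Γ| ≈ 0.72

|Γ| = (S − 1)/(S + 1) = (6.15 − 1)/(6.15 + 1) = 5.15/7.15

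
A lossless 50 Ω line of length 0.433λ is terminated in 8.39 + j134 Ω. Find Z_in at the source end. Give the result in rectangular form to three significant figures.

Z_in ≈ 2.08 + j50.8 Ω

βl = 2π × 0.433 = 156°
tan(βl) = tan(156°) = -0.448
Z_in = Z_0·(Z_L + jZ_0·tanβl)/(Z_0 + jZ_L·tanβl)
     = 50·(8.39 + j112)/(110 − j3.76)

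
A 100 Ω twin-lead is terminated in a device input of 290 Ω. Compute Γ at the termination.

Γ = 0.487

Γ = (Z_L − Z_0)/(Z_L + Z_0) = (290 − 100)/(290 + 100) = 190/390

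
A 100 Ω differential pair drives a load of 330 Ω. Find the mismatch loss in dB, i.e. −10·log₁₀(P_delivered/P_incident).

Γ = (330 − 100)/(330 + 100) = 0.535
|Γ|² = 0.286, so P_del/P_inc = 1 − |Γ|² = 0.714
ML = −10·log₁₀(1 − |Γ|²)

mismatch loss ≈ 1.46 dB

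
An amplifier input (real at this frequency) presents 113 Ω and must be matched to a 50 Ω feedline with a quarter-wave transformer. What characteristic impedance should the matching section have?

Z_qwt = √(Z_0·R_L) = √(50 × 113) = √5650

Z_qwt ≈ 75.2 Ω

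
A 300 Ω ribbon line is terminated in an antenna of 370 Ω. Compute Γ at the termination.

Γ = (Z_L − Z_0)/(Z_L + Z_0) = (370 − 300)/(370 + 300) = 70/670

Γ = 0.104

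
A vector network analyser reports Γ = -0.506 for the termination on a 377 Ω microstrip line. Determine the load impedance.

Z_L ≈ 124 Ω

Z_L = Z_0·(1 + Γ)/(1 − Γ) = 377·(0.494)/(1.51)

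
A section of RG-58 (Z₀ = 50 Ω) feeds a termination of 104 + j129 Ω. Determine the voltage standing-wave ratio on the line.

VSWR ≈ 5.58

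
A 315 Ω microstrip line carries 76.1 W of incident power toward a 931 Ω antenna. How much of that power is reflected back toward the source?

P_reflected ≈ 18.6 W

Γ = (931 − 315)/(931 + 315) = 0.494
|Γ|² = 0.244
P_refl = |Γ|²·P_inc = 18.6 W, P_del = (1 − |Γ|²)·P_inc = 57.5 W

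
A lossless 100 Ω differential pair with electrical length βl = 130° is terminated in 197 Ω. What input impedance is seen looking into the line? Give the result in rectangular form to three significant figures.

Z_in ≈ 73.2 + j52.7 Ω

tan(βl) = tan(130°) = -1.19
Z_in = Z_0·(Z_L + jZ_0·tanβl)/(Z_0 + jZ_L·tanβl)
     = 100·(197 − j119)/(100 − j235)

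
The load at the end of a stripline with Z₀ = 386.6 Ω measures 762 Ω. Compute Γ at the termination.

Γ = 0.327

Γ = (Z_L − Z_0)/(Z_L + Z_0) = (762 − 386.6)/(762 + 386.6) = 375.4/1149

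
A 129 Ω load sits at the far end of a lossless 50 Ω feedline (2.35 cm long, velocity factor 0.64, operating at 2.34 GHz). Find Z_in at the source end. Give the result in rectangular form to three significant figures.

Z_in ≈ 20.3 + j9.81 Ω

λ = v/f = 0.64·c / 2.34 GHz = 0.0821 m
βl = 2π·l/λ = 2π × 0.286 = 103°
tan(βl) = tan(103°) = -4.3
Z_in = Z_0·(Z_L + jZ_0·tanβl)/(Z_0 + jZ_L·tanβl)
     = 50·(129 − j215)/(50 − j554)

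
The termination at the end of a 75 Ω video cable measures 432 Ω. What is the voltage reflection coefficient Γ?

Γ = 0.704

Γ = (Z_L − Z_0)/(Z_L + Z_0) = (432 − 75)/(432 + 75) = 357/507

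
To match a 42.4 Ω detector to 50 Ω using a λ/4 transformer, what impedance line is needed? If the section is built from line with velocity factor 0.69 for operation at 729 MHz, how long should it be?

Z_qwt ≈ 46 Ω; length ≈ 7.1 cm

Z_qwt = √(Z_0·R_L) = √(50 × 42.4) = √2120
λ = 0.69·c/f = 0.284 m, so l = λ/4 = 0.071 m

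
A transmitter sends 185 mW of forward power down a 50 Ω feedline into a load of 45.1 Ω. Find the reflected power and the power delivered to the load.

P_reflected ≈ 0.491 mW; P_delivered ≈ 185 mW

Γ = (45.1 − 50)/(45.1 + 50) = -0.0515
|Γ|² = 0.00265
P_refl = |Γ|²·P_inc = 0.491 mW, P_del = (1 − |Γ|²)·P_inc = 185 mW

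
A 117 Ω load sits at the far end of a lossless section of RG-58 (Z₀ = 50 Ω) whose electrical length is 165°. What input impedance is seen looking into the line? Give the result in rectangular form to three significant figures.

Z_in ≈ 90 + j43 Ω

tan(βl) = tan(165°) = -0.268
Z_in = Z_0·(Z_L + jZ_0·tanβl)/(Z_0 + jZ_L·tanβl)
     = 50·(117 − j13.4)/(50 − j31.4)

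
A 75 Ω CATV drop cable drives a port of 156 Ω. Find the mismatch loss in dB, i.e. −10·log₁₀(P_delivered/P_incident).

Γ = (156 − 75)/(156 + 75) = 0.351
|Γ|² = 0.123, so P_del/P_inc = 1 − |Γ|² = 0.877
ML = −10·log₁₀(1 − |Γ|²)

mismatch loss ≈ 0.57 dB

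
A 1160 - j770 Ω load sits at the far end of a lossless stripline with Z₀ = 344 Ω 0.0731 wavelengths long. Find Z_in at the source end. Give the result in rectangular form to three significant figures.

βl = 2π × 0.0731 = 26.3°
tan(βl) = tan(26.3°) = 0.495
Z_in = Z_0·(Z_L + jZ_0·tanβl)/(Z_0 + jZ_L·tanβl)
     = 344·(1160 − j600)/(725 + j574)

Z_in ≈ 200 − j443 Ω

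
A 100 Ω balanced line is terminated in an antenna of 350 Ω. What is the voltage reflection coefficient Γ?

Γ = (Z_L − Z_0)/(Z_L + Z_0) = (350 − 100)/(350 + 100) = 250/450

Γ = 0.556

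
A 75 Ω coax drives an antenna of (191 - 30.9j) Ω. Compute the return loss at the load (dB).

Γ = (116 − j30.9)/(266 − j30.9), |Γ| = 0.448
RL = −20·log₁₀|Γ| = −20·log₁₀(0.448)

RL ≈ 6.97 dB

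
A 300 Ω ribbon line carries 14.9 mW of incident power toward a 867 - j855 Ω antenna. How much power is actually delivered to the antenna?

|Γ| = |(567 − j855)/(1167 − j855)| = 0.709
|Γ|² = 0.503
P_refl = |Γ|²·P_inc = 7.49 mW, P_del = (1 − |Γ|²)·P_inc = 7.41 mW

P_delivered ≈ 7.41 mW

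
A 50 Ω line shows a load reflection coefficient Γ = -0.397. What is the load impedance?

Z_L = Z_0·(1 + Γ)/(1 − Γ) = 50·(0.603)/(1.4)

Z_L ≈ 21.6 Ω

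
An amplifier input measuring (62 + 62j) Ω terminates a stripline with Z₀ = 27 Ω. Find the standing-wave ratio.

VSWR ≈ 4.82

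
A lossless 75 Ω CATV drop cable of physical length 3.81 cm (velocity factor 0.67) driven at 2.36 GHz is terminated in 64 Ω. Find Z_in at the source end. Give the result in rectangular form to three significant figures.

Z_in ≈ 65.9 − j6.45 Ω

λ = v/f = 0.67·c / 2.36 GHz = 0.0852 m
βl = 2π·l/λ = 2π × 0.447 = 161°
tan(βl) = tan(161°) = -0.343
Z_in = Z_0·(Z_L + jZ_0·tanβl)/(Z_0 + jZ_L·tanβl)
     = 75·(64 − j25.8)/(75 − j22)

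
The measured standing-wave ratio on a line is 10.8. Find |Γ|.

|Γ| ≈ 0.831

|Γ| = (S − 1)/(S + 1) = (10.8 − 1)/(10.8 + 1) = 9.8/11.8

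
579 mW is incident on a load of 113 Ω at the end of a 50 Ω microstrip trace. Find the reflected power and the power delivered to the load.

P_reflected ≈ 86.5 mW; P_delivered ≈ 493 mW

Γ = (113 − 50)/(113 + 50) = 0.387
|Γ|² = 0.149
P_refl = |Γ|²·P_inc = 86.5 mW, P_del = (1 − |Γ|²)·P_inc = 493 mW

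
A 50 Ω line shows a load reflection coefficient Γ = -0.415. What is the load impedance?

Z_L ≈ 20.7 Ω

Z_L = Z_0·(1 + Γ)/(1 − Γ) = 50·(0.585)/(1.42)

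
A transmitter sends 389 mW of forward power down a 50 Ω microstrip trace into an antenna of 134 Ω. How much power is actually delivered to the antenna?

P_delivered ≈ 308 mW

Γ = (134 − 50)/(134 + 50) = 0.457
|Γ|² = 0.208
P_refl = |Γ|²·P_inc = 81.1 mW, P_del = (1 − |Γ|²)·P_inc = 308 mW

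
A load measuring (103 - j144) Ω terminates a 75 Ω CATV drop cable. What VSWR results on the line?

VSWR ≈ 4.57

Γ = (Z_L − Z_0)/(Z_L + Z_0) = (28 − j144)/(178 − j144)
|Γ| = 147/229 = 0.641
VSWR = (1 + |Γ|)/(1 − |Γ|) = 1.64/0.359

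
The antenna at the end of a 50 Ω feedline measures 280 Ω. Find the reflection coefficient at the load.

Γ = (Z_L − Z_0)/(Z_L + Z_0) = (280 − 50)/(280 + 50) = 230/330

Γ = 0.697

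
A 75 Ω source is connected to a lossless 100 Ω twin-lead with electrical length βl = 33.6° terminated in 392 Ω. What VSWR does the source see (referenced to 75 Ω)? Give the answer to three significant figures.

VSWR ≈ 4.54

tan(βl) = 0.664
Z_in = Z_0·(Z_L + jZ_0·tanβl)/(Z_0 + jZ_L·tanβl) = 72.6 − j123 Ω
Γ_s = (Z_in − Z_s)/(Z_in + Z_s) = (-2.4 − j123)/(148 − j123), |Γ_s| = 0.639
VSWR = (1 + |Γ_s|)/(1 − |Γ_s|)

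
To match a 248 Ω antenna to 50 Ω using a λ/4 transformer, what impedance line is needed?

Z_qwt = √(Z_0·R_L) = √(50 × 248) = √12400

Z_qwt ≈ 111 Ω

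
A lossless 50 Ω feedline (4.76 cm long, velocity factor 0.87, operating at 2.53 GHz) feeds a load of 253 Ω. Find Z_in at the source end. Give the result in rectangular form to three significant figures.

λ = v/f = 0.87·c / 2.53 GHz = 0.103 m
βl = 2π·l/λ = 2π × 0.461 = 166°
tan(βl) = tan(166°) = -0.247
Z_in = Z_0·(Z_L + jZ_0·tanβl)/(Z_0 + jZ_L·tanβl)
     = 50·(253 − j12.4)/(50 − j62.6)

Z_in ≈ 105 + j119 Ω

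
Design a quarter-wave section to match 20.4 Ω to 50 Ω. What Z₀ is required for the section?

Z_qwt = √(Z_0·R_L) = √(50 × 20.4) = √1020

Z_qwt ≈ 31.9 Ω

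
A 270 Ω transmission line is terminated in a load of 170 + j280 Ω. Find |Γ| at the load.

Γ = (Z_L − Z_0)/(Z_L + Z_0) = (-100 + j280)/(440 + j280)
|Γ| = 297/522

|Γ| ≈ 0.57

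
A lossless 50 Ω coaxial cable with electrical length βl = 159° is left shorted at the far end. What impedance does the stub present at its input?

Z_in ≈ −j19.2 Ω

tan(βl) = -0.384
For a shorted stub, Z_in = jZ_0·tan(βl)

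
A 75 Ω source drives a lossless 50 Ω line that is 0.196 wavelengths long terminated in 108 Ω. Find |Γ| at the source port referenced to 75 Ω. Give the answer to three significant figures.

βl = 2π × 0.196 = 70.6°
tan(βl) = 2.83
Z_in = Z_0·(Z_L + jZ_0·tanβl)/(Z_0 + jZ_L·tanβl) = 25.4 − j13.5 Ω
Γ_s = (Z_in − Z_s)/(Z_in + Z_s) = (-49.6 − j13.5)/(100 − j13.5), |Γ_s| = 0.508

|Γ| ≈ 0.508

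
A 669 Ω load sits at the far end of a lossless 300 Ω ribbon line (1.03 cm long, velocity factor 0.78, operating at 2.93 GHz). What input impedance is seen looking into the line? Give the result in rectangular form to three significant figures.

Z_in ≈ 217 − j193 Ω

λ = v/f = 0.78·c / 2.93 GHz = 0.0799 m
βl = 2π·l/λ = 2π × 0.129 = 46.4°
tan(βl) = tan(46.4°) = 1.05
Z_in = Z_0·(Z_L + jZ_0·tanβl)/(Z_0 + jZ_L·tanβl)
     = 300·(669 + j315)/(300 + j703)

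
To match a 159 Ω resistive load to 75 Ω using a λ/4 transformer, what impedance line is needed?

Z_qwt ≈ 109 Ω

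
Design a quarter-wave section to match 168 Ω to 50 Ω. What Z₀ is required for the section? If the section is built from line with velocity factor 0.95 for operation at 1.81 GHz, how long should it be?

Z_qwt = √(Z_0·R_L) = √(50 × 168) = √8400
λ = 0.95·c/f = 0.157 m, so l = λ/4 = 0.0394 m

Z_qwt ≈ 91.7 Ω; length ≈ 3.94 cm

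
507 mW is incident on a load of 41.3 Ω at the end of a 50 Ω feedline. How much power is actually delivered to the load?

Γ = (41.3 − 50)/(41.3 + 50) = -0.0953
|Γ|² = 0.00908
P_refl = |Γ|²·P_inc = 4.6 mW, P_del = (1 − |Γ|²)·P_inc = 502 mW

P_delivered ≈ 502 mW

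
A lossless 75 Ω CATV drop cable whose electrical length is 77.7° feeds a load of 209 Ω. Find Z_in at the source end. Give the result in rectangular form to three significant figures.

tan(βl) = tan(77.7°) = 4.59
Z_in = Z_0·(Z_L + jZ_0·tanβl)/(Z_0 + jZ_L·tanβl)
     = 75·(209 + j344)/(75 + j959)

Z_in ≈ 28 − j14.2 Ω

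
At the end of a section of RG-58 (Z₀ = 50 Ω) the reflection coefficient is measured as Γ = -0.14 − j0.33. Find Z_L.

Z_L = Z_0·(1 + Γ)/(1 − Γ) = 50·(0.86 − j0.33)/(1.14 + j0.33)

Z_L ≈ 30.9 − j23.4 Ω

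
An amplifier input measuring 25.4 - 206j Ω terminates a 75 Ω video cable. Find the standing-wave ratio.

Γ = (Z_L − Z_0)/(Z_L + Z_0) = (-49.6 − j206)/(100.4 − j206)
|Γ| = 212/229 = 0.925
VSWR = (1 + |Γ|)/(1 − |Γ|) = 1.92/0.0754

VSWR ≈ 25.5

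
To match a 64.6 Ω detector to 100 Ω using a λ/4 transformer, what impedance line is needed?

Z_qwt ≈ 80.4 Ω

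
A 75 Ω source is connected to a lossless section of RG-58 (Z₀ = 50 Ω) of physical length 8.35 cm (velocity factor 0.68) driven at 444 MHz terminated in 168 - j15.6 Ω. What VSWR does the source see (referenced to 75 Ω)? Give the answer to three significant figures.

λ = v/f = 0.68·c / 444 MHz = 0.459 m
βl = 2π·l/λ = 2π × 0.182 = 65.4°
tan(βl) = 2.19
Z_in = Z_0·(Z_L + jZ_0·tanβl)/(Z_0 + jZ_L·tanβl) = 17.1 − j19 Ω
Γ_s = (Z_in − Z_s)/(Z_in + Z_s) = (-57.9 − j19)/(92.1 − j19), |Γ_s| = 0.648
VSWR = (1 + |Γ_s|)/(1 − |Γ_s|)

VSWR ≈ 4.68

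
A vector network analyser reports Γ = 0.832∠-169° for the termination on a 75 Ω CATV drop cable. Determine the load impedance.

Z_L ≈ 6.94 − j7.16 Ω

Z_L = Z_0·(1 + Γ)/(1 − Γ) = 75·(0.183 − j0.159)/(1.82 + j0.159)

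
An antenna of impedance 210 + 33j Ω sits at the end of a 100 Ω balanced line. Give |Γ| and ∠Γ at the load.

Γ = (Z_L − Z_0)/(Z_L + Z_0) = (110 + j33)/(310 + j33)
|Γ| = 115/312 = 0.368

Γ ≈ 0.368 ∠ 10.6°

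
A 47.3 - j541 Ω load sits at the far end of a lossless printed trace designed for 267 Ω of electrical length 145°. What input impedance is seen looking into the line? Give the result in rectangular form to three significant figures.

Z_in ≈ 370 + j1630 Ω

tan(βl) = tan(145°) = -0.7
Z_in = Z_0·(Z_L + jZ_0·tanβl)/(Z_0 + jZ_L·tanβl)
     = 267·(47.3 − j728)/(-112 − j33.1)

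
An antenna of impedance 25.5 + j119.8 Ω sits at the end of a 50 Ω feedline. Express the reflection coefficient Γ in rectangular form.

Γ = (Z_L − Z_0)/(Z_L + Z_0) = (-24.5 + j119.8)/(75.5 + j119.8)

Γ ≈ 0.623 + j0.597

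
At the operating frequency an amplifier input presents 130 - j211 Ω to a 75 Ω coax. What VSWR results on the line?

VSWR ≈ 6.73

Γ = (Z_L − Z_0)/(Z_L + Z_0) = (55 − j211)/(205 − j211)
|Γ| = 218/294 = 0.741
VSWR = (1 + |Γ|)/(1 − |Γ|) = 1.74/0.259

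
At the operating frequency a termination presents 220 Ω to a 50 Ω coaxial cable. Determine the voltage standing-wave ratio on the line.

VSWR ≈ 4.4

Γ = (220 − 50)/(220 + 50) = 0.63
VSWR = (1 + 0.63)/(1 − 0.63)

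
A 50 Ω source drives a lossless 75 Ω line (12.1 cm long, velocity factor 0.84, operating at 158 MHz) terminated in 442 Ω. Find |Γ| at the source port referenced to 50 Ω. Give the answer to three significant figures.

|Γ| ≈ 0.773

λ = v/f = 0.84·c / 158 MHz = 1.59 m
βl = 2π·l/λ = 2π × 0.0759 = 27.3°
tan(βl) = 0.516
Z_in = Z_0·(Z_L + jZ_0·tanβl)/(Z_0 + jZ_L·tanβl) = 54.6 − j127 Ω
Γ_s = (Z_in − Z_s)/(Z_in + Z_s) = (4.56 − j127)/(105 − j127), |Γ_s| = 0.773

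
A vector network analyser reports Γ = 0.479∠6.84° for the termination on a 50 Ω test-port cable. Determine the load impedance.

Z_L ≈ 138 + j20.5 Ω

Z_L = Z_0·(1 + Γ)/(1 − Γ) = 50·(1.48 + j0.057)/(0.524 − j0.057)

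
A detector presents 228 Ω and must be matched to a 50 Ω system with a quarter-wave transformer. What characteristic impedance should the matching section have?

Z_qwt = √(Z_0·R_L) = √(50 × 228) = √11400

Z_qwt ≈ 107 Ω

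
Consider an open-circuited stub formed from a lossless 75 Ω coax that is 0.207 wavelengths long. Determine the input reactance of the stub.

βl = 2π × 0.207 = 74.5°
tan(βl) = 3.61
For an open-circuited stub, Z_in = −jZ_0·cot(βl) = −jZ_0/tan(βl)

X_in ≈ -20.8 Ω (capacitive)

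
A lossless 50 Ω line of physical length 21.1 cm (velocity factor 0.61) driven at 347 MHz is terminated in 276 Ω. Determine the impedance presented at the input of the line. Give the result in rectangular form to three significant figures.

λ = v/f = 0.61·c / 347 MHz = 0.527 m
βl = 2π·l/λ = 2π × 0.4 = 144°
tan(βl) = tan(144°) = -0.726
Z_in = Z_0·(Z_L + jZ_0·tanβl)/(Z_0 + jZ_L·tanβl)
     = 50·(276 − j36.3)/(50 − j200)

Z_in ≈ 24.7 + j62.7 Ω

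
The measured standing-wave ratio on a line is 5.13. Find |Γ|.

|Γ| = (S − 1)/(S + 1) = (5.13 − 1)/(5.13 + 1) = 4.13/6.13

|Γ| ≈ 0.674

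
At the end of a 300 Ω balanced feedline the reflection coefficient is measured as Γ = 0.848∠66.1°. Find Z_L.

Z_L ≈ 81.7 + j451 Ω

Z_L = Z_0·(1 + Γ)/(1 − Γ) = 300·(1.34 + j0.775)/(0.656 − j0.775)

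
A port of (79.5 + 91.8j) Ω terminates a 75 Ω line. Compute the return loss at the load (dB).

RL ≈ 5.82 dB

Γ = (4.5 + j91.8)/(154.5 + j91.8), |Γ| = 0.511
RL = −20·log₁₀|Γ| = −20·log₁₀(0.511)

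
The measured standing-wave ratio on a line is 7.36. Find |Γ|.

|Γ| ≈ 0.761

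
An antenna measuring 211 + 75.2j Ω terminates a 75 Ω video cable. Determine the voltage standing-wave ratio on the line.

VSWR ≈ 3.22

Γ = (Z_L − Z_0)/(Z_L + Z_0) = (136 + j75.2)/(286 + j75.2)
|Γ| = 155/296 = 0.526
VSWR = (1 + |Γ|)/(1 − |Γ|) = 1.53/0.474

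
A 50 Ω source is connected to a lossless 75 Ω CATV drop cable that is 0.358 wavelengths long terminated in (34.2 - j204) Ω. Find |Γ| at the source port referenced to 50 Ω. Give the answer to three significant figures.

|Γ| ≈ 0.92

βl = 2π × 0.358 = 129°
tan(βl) = -1.24
Z_in = Z_0·(Z_L + jZ_0·tanβl)/(Z_0 + jZ_L·tanβl) = 14.6 + j122 Ω
Γ_s = (Z_in − Z_s)/(Z_in + Z_s) = (-35.4 + j122)/(64.6 + j122), |Γ_s| = 0.92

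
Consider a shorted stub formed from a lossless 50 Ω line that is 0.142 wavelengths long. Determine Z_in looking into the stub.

Z_in ≈ +j62 Ω

βl = 2π × 0.142 = 51.1°
tan(βl) = 1.24
For a shorted stub, Z_in = jZ_0·tan(βl)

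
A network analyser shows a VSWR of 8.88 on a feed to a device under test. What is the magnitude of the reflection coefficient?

|Γ| = (S − 1)/(S + 1) = (8.88 − 1)/(8.88 + 1) = 7.88/9.88

|Γ| ≈ 0.798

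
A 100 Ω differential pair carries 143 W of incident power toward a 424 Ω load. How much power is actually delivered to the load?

Γ = (424 − 100)/(424 + 100) = 0.618
|Γ|² = 0.382
P_refl = |Γ|²·P_inc = 54.7 W, P_del = (1 − |Γ|²)·P_inc = 88.3 W

P_delivered ≈ 88.3 W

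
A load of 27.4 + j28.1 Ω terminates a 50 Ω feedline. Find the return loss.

RL ≈ 7.17 dB

Γ = (-22.6 + j28.1)/(77.4 + j28.1), |Γ| = 0.438
RL = −20·log₁₀|Γ| = −20·log₁₀(0.438)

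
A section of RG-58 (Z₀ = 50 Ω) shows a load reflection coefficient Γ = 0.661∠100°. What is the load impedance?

Z_L ≈ 16.9 + j39.1 Ω

Z_L = Z_0·(1 + Γ)/(1 − Γ) = 50·(0.885 + j0.651)/(1.11 − j0.651)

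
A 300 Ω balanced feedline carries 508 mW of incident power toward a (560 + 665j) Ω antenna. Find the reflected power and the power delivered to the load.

|Γ| = |(260 + j665)/(860 + j665)| = 0.657
|Γ|² = 0.431
P_refl = |Γ|²·P_inc = 219 mW, P_del = (1 − |Γ|²)·P_inc = 289 mW

P_reflected ≈ 219 mW; P_delivered ≈ 289 mW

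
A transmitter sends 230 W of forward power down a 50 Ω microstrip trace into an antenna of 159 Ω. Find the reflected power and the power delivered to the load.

Γ = (159 − 50)/(159 + 50) = 0.522
|Γ|² = 0.272
P_refl = |Γ|²·P_inc = 62.6 W, P_del = (1 − |Γ|²)·P_inc = 167 W

P_reflected ≈ 62.6 W; P_delivered ≈ 167 W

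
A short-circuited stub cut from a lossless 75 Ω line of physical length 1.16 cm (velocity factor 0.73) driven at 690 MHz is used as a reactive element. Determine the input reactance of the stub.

X_in ≈ 17.5 Ω (inductive)

λ = v/f = 0.73·c / 690 MHz = 0.317 m
βl = 2π·l/λ = 2π × 0.0365 = 13.2°
tan(βl) = 0.234
For a short-circuited stub, Z_in = jZ_0·tan(βl)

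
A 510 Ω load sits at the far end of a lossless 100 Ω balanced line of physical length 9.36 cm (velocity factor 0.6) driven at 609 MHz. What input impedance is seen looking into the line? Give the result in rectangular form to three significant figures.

λ = v/f = 0.6·c / 609 MHz = 0.296 m
βl = 2π·l/λ = 2π × 0.317 = 114°
tan(βl) = tan(114°) = -2.25
Z_in = Z_0·(Z_L + jZ_0·tanβl)/(Z_0 + jZ_L·tanβl)
     = 100·(510 − j225)/(100 − j1150)

Z_in ≈ 23.3 + j42.5 Ω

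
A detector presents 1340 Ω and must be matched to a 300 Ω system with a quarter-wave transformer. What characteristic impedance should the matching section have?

Z_qwt = √(Z_0·R_L) = √(300 × 1340) = √402000

Z_qwt ≈ 634 Ω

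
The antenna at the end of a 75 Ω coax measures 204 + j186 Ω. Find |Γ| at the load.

|Γ| ≈ 0.675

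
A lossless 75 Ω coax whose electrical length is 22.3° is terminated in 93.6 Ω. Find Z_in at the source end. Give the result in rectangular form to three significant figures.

Z_in ≈ 86.6 − j13.6 Ω

tan(βl) = tan(22.3°) = 0.41
Z_in = Z_0·(Z_L + jZ_0·tanβl)/(Z_0 + jZ_L·tanβl)
     = 75·(93.6 + j30.8)/(75 + j38.4)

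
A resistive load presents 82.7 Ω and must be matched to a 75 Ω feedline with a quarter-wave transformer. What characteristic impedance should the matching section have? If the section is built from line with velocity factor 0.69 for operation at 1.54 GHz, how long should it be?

Z_qwt ≈ 78.8 Ω; length ≈ 3.36 cm

Z_qwt = √(Z_0·R_L) = √(75 × 82.7) = √6202
λ = 0.69·c/f = 0.134 m, so l = λ/4 = 0.0336 m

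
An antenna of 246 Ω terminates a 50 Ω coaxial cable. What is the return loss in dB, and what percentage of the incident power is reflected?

RL ≈ 3.58 dB; 43.8% of incident power reflected

Γ = (246 − 50)/(246 + 50) = 0.662
RL = −20·log₁₀(0.662) = 3.58 dB
P_refl/P_inc = |Γ|² = 0.438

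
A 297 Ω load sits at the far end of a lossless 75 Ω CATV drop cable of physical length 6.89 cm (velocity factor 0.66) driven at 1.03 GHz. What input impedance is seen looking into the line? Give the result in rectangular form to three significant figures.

Z_in ≈ 30.1 + j54.6 Ω

λ = v/f = 0.66·c / 1.03 GHz = 0.192 m
βl = 2π·l/λ = 2π × 0.358 = 129°
tan(βl) = tan(129°) = -1.23
Z_in = Z_0·(Z_L + jZ_0·tanβl)/(Z_0 + jZ_L·tanβl)
     = 75·(297 − j92.5)/(75 − j366)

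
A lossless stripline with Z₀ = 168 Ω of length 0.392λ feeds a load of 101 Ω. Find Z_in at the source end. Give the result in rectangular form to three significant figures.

Z_in ≈ 135 − j70 Ω

βl = 2π × 0.392 = 141°
tan(βl) = tan(141°) = -0.806
Z_in = Z_0·(Z_L + jZ_0·tanβl)/(Z_0 + jZ_L·tanβl)
     = 168·(101 − j135)/(168 − j81.4)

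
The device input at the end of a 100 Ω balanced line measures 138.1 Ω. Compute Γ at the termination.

Γ = 0.16

Γ = (Z_L − Z_0)/(Z_L + Z_0) = (138.1 − 100)/(138.1 + 100) = 38.1/238.1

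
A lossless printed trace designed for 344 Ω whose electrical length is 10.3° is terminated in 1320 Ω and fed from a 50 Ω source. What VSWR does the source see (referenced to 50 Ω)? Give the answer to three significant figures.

VSWR ≈ 25.6

tan(βl) = 0.182
Z_in = Z_0·(Z_L + jZ_0·tanβl)/(Z_0 + jZ_L·tanβl) = 917 − j577 Ω
Γ_s = (Z_in − Z_s)/(Z_in + Z_s) = (867 − j577)/(967 − j577), |Γ_s| = 0.925
VSWR = (1 + |Γ_s|)/(1 − |Γ_s|)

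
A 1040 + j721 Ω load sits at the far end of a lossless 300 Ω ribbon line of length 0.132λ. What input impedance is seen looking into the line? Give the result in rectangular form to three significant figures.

βl = 2π × 0.132 = 47.5°
tan(βl) = tan(47.5°) = 1.09
Z_in = Z_0·(Z_L + jZ_0·tanβl)/(Z_0 + jZ_L·tanβl)
     = 300·(1040 + j1050)/(-487 + j1140)

Z_in ≈ 134 − j332 Ω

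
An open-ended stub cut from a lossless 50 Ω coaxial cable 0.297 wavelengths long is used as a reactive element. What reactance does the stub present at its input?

X_in ≈ 15.2 Ω (inductive)

βl = 2π × 0.297 = 107°
tan(βl) = -3.29
For an open-ended stub, Z_in = −jZ_0·cot(βl) = −jZ_0/tan(βl)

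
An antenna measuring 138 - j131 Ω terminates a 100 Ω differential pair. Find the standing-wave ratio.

VSWR ≈ 3.02

Γ = (Z_L − Z_0)/(Z_L + Z_0) = (38 − j131)/(238 − j131)
|Γ| = 136/272 = 0.502
VSWR = (1 + |Γ|)/(1 − |Γ|) = 1.5/0.498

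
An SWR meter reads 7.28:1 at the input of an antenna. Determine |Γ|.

|Γ| = (S − 1)/(S + 1) = (7.28 − 1)/(7.28 + 1) = 6.28/8.28

|Γ| ≈ 0.758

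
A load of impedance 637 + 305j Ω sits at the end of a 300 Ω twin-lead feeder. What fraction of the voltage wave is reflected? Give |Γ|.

|Γ| ≈ 0.461

Γ = (Z_L − Z_0)/(Z_L + Z_0) = (337 + j305)/(937 + j305)
|Γ| = 455/985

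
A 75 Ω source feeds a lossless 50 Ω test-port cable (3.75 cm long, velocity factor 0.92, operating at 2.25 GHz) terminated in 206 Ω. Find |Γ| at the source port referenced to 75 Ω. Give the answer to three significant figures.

|Γ| ≈ 0.705

λ = v/f = 0.92·c / 2.25 GHz = 0.123 m
βl = 2π·l/λ = 2π × 0.306 = 110°
tan(βl) = -2.74
Z_in = Z_0·(Z_L + jZ_0·tanβl)/(Z_0 + jZ_L·tanβl) = 13.6 + j17 Ω
Γ_s = (Z_in − Z_s)/(Z_in + Z_s) = (-61.4 + j17)/(88.6 + j17), |Γ_s| = 0.705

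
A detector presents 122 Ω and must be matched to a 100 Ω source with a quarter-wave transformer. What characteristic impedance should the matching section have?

Z_qwt ≈ 110 Ω

Z_qwt = √(Z_0·R_L) = √(100 × 122) = √12200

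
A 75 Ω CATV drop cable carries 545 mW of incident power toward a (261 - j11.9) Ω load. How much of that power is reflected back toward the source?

P_reflected ≈ 167 mW

|Γ| = |(186 − j11.9)/(336 − j11.9)| = 0.554
|Γ|² = 0.307
P_refl = |Γ|²·P_inc = 167 mW, P_del = (1 − |Γ|²)·P_inc = 378 mW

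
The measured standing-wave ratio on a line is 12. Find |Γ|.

|Γ| ≈ 0.846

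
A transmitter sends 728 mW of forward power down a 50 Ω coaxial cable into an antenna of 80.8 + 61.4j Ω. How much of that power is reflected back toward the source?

|Γ| = |(30.8 + j61.4)/(130.8 + j61.4)| = 0.475
|Γ|² = 0.226
P_refl = |Γ|²·P_inc = 165 mW, P_del = (1 − |Γ|²)·P_inc = 563 mW

P_reflected ≈ 165 mW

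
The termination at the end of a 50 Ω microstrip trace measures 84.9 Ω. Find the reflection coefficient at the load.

Γ = 0.259

Γ = (Z_L − Z_0)/(Z_L + Z_0) = (84.9 − 50)/(84.9 + 50) = 34.9/134.9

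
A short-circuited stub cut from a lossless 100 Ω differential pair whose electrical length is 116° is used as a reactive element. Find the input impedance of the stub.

Z_in ≈ −j205 Ω

tan(βl) = -2.05
For a short-circuited stub, Z_in = jZ_0·tan(βl)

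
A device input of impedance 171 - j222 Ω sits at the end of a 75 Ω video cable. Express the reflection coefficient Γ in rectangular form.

Γ = (Z_L − Z_0)/(Z_L + Z_0) = (96 − j222)/(246 − j222)

Γ ≈ 0.664 − j0.303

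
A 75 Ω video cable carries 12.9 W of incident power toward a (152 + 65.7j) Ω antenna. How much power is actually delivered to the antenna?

|Γ| = |(77 + j65.7)/(227 + j65.7)| = 0.428
|Γ|² = 0.183
P_refl = |Γ|²·P_inc = 2.37 W, P_del = (1 − |Γ|²)·P_inc = 10.5 W

P_delivered ≈ 10.5 W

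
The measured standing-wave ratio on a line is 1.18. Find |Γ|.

|Γ| ≈ 0.0826

|Γ| = (S − 1)/(S + 1) = (1.18 − 1)/(1.18 + 1) = 0.18/2.18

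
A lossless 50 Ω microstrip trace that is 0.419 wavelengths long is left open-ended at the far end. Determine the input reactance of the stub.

βl = 2π × 0.419 = 151°
tan(βl) = -0.558
For an open-ended stub, Z_in = −jZ_0·cot(βl) = −jZ_0/tan(βl)

X_in ≈ 89.6 Ω (inductive)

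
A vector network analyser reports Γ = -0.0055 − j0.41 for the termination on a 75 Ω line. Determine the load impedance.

Z_L ≈ 52.9 − j52.2 Ω

Z_L = Z_0·(1 + Γ)/(1 − Γ) = 75·(0.995 − j0.41)/(1.01 + j0.41)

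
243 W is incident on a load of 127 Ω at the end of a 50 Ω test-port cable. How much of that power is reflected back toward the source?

Γ = (127 − 50)/(127 + 50) = 0.435
|Γ|² = 0.189
P_refl = |Γ|²·P_inc = 46 W, P_del = (1 − |Γ|²)·P_inc = 197 W

P_reflected ≈ 46 W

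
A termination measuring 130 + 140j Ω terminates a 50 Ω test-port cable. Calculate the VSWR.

VSWR ≈ 5.83

Γ = (Z_L − Z_0)/(Z_L + Z_0) = (80 + j140)/(180 + j140)
|Γ| = 161/228 = 0.707
VSWR = (1 + |Γ|)/(1 − |Γ|) = 1.71/0.293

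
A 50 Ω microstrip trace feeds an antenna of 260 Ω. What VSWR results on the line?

VSWR ≈ 5.2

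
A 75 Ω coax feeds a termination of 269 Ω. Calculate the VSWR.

Γ = (269 − 75)/(269 + 75) = 0.564
VSWR = (1 + 0.564)/(1 − 0.564)

VSWR ≈ 3.59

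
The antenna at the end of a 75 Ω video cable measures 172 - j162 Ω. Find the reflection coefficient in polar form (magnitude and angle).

Γ = (Z_L − Z_0)/(Z_L + Z_0) = (97 − j162)/(247 − j162)
|Γ| = 189/295 = 0.639

Γ ≈ 0.639 ∠ -25.8°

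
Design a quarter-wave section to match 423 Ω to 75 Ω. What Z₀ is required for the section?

Z_qwt = √(Z_0·R_L) = √(75 × 423) = √31720

Z_qwt ≈ 178 Ω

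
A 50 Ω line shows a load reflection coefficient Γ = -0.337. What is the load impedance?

Z_L ≈ 24.8 Ω

Z_L = Z_0·(1 + Γ)/(1 − Γ) = 50·(0.663)/(1.34)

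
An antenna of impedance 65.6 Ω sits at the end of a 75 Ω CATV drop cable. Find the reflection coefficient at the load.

Γ = (Z_L − Z_0)/(Z_L + Z_0) = (65.6 − 75)/(65.6 + 75) = -9.4/140.6

Γ = -0.0669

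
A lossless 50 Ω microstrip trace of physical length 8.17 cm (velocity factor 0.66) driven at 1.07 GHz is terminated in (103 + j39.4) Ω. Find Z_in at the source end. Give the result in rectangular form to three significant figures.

λ = v/f = 0.66·c / 1.07 GHz = 0.185 m
βl = 2π·l/λ = 2π × 0.442 = 159°
tan(βl) = tan(159°) = -0.385
Z_in = Z_0·(Z_L + jZ_0·tanβl)/(Z_0 + jZ_L·tanβl)
     = 50·(103 + j20.2)/(65.2 − j39.7)

Z_in ≈ 50.8 + j46.4 Ω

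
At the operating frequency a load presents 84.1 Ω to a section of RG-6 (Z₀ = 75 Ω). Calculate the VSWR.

Γ = (84.1 − 75)/(84.1 + 75) = 0.0572
VSWR = (1 + 0.0572)/(1 − 0.0572)

VSWR ≈ 1.12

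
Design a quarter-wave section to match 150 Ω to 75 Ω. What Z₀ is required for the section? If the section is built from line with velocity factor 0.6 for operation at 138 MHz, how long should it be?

Z_qwt ≈ 106 Ω; length ≈ 32.6 cm

Z_qwt = √(Z_0·R_L) = √(75 × 150) = √11250
λ = 0.6·c/f = 1.3 m, so l = λ/4 = 0.326 m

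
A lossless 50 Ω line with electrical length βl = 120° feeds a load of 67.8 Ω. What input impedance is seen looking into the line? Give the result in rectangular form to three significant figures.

tan(βl) = tan(120°) = -1.73
Z_in = Z_0·(Z_L + jZ_0·tanβl)/(Z_0 + jZ_L·tanβl)
     = 50·(67.8 − j86.6)/(50 − j117)

Z_in ≈ 41.6 + j11.1 Ω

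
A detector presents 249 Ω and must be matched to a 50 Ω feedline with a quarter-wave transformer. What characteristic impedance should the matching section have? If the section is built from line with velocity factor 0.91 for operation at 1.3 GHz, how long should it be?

Z_qwt ≈ 112 Ω; length ≈ 5.25 cm

Z_qwt = √(Z_0·R_L) = √(50 × 249) = √12450
λ = 0.91·c/f = 0.21 m, so l = λ/4 = 0.0525 m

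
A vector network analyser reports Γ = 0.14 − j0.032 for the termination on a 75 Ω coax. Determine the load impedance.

Z_L = Z_0·(1 + Γ)/(1 − Γ) = 75·(1.14 − j0.032)/(0.86 + j0.032)

Z_L ≈ 99.2 − j6.48 Ω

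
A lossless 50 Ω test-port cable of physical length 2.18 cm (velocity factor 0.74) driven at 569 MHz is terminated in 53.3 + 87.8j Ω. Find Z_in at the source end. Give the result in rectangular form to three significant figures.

Z_in ≈ 216 + j61 Ω

λ = v/f = 0.74·c / 569 MHz = 0.39 m
βl = 2π·l/λ = 2π × 0.0559 = 20.1°
tan(βl) = tan(20.1°) = 0.366
Z_in = Z_0·(Z_L + jZ_0·tanβl)/(Z_0 + jZ_L·tanβl)
     = 50·(53.3 + j106)/(17.8 + j19.5)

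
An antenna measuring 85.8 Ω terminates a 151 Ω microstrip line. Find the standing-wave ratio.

For a purely resistive load, VSWR = R_L/Z_0 or Z_0/R_L (whichever > 1) = 151/85.8

VSWR ≈ 1.76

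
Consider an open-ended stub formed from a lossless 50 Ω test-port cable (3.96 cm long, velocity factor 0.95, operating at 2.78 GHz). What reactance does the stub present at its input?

λ = v/f = 0.95·c / 2.78 GHz = 0.103 m
βl = 2π·l/λ = 2π × 0.386 = 139°
tan(βl) = -0.867
For an open-ended stub, Z_in = −jZ_0·cot(βl) = −jZ_0/tan(βl)

X_in ≈ 57.6 Ω (inductive)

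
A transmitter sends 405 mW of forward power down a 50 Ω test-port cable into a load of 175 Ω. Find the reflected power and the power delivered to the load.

P_reflected ≈ 125 mW; P_delivered ≈ 280 mW

Γ = (175 − 50)/(175 + 50) = 0.556
|Γ|² = 0.309
P_refl = |Γ|²·P_inc = 125 mW, P_del = (1 − |Γ|²)·P_inc = 280 mW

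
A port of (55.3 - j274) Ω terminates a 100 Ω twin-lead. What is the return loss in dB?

Γ = (-44.7 − j274)/(155.3 − j274), |Γ| = 0.881
RL = −20·log₁₀|Γ| = −20·log₁₀(0.881)

RL ≈ 1.1 dB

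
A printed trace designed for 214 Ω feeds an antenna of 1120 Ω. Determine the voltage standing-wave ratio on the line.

VSWR ≈ 5.23

For a purely resistive load, VSWR = R_L/Z_0 or Z_0/R_L (whichever > 1) = 1120/214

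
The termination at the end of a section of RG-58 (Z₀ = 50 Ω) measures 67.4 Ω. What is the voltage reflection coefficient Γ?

Γ = (Z_L − Z_0)/(Z_L + Z_0) = (67.4 − 50)/(67.4 + 50) = 17.4/117.4

Γ = 0.148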